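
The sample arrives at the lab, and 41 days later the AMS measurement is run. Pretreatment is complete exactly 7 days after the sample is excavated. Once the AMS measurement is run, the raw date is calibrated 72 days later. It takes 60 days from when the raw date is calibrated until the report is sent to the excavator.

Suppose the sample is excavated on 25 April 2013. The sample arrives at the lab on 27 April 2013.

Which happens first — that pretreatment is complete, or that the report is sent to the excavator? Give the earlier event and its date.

The sample is excavated: Apr 25, 2013.
Pretreatment is complete: Apr 25, 2013 + 7 days = May 2, 2013.
The sample arrives at the lab: Apr 27, 2013.
The AMS measurement is run: Apr 27, 2013 + 41 days = Jun 7, 2013.
The raw date is calibrated: Jun 7, 2013 + 72 days = Aug 18, 2013.
The report is sent to the excavator: Aug 18, 2013 + 60 days = Oct 17, 2013.
Comparing: pretreatment is complete on May 2, 2013 vs the report is sent to the excavator on Oct 17, 2013. Earlier: pretreatment is complete.

Pretreatment is complete — 2 May 2013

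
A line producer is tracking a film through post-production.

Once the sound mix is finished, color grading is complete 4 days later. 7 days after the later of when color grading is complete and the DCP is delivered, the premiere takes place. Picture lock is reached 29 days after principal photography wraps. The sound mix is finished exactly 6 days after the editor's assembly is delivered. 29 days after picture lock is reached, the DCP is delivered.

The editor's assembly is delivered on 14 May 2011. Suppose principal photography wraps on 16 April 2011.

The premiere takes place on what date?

20 June 2011

The editor's assembly is delivered: May 14, 2011.
The sound mix is finished: May 14, 2011 + 6 days = May 20, 2011.
Color grading is complete: May 20, 2011 + 4 days = May 24, 2011.
Principal photography wraps: Apr 16, 2011.
Picture lock is reached: Apr 16, 2011 + 29 days = May 15, 2011.
The DCP is delivered: May 15, 2011 + 29 days = Jun 13, 2011.
Both prerequisites met — color grading is complete (May 24, 2011), the DCP is delivered (Jun 13, 2011); the later is Jun 13, 2011.
The premiere takes place: Jun 13, 2011 + 7 days = Jun 20, 2011.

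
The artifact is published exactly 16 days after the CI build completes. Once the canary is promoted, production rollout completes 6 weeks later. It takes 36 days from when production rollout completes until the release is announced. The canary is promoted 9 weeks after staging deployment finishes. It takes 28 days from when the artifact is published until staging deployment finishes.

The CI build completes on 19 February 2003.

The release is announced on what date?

23 August 2003

The CI build completes: Feb 19, 2003.
The artifact is published: Feb 19, 2003 + 16 days = Mar 7, 2003.
Staging deployment finishes: Mar 7, 2003 + 28 days = Apr 4, 2003.
The canary is promoted: Apr 4, 2003 + 9 weeks = Jun 6, 2003.
Production rollout completes: Jun 6, 2003 + 6 weeks = Jul 18, 2003.
The release is announced: Jul 18, 2003 + 36 days = Aug 23, 2003.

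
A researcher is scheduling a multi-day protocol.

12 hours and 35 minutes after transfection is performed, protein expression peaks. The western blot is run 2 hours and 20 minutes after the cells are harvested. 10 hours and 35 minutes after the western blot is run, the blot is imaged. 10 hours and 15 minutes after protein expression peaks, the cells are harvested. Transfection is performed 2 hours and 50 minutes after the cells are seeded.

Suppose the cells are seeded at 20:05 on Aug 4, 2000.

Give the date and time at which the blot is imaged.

10:40 on Aug 6, 2000

The cells are seeded: 20:05 Aug 4, 2000.
Transfection is performed: 20:05 Aug 4, 2000 + 2h50m = 22:55 Aug 4, 2000.
Protein expression peaks: 22:55 Aug 4, 2000 + 12h35m = 11:30 Aug 5, 2000.
The cells are harvested: 11:30 Aug 5, 2000 + 10h15m = 21:45 Aug 5, 2000.
The western blot is run: 21:45 Aug 5, 2000 + 2h20m = 00:05 Aug 6, 2000.
The blot is imaged: 00:05 Aug 6, 2000 + 10h35m = 10:40 Aug 6, 2000.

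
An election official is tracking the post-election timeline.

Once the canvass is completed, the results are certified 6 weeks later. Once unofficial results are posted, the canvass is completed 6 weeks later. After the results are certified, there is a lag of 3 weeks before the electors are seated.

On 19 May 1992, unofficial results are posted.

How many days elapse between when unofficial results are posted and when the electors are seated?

Causal path: unofficial results are posted → the canvass is completed → the results are certified → the electors are seated.
Total delay along the path: 6 + 6 + 3 weeks = 15 weeks = 105 days.

105 days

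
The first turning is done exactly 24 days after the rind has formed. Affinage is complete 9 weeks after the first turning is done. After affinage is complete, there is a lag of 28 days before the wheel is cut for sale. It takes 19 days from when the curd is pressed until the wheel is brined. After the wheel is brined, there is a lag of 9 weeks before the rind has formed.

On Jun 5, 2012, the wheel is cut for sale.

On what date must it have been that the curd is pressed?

Nov 21, 2011

The wheel is cut for sale: Jun 5, 2012.
Affinage is complete: Jun 5, 2012 − 28 days = May 8, 2012.
The first turning is done: May 8, 2012 − 9 weeks = Mar 6, 2012.
The rind has formed: Mar 6, 2012 − 24 days = Feb 11, 2012.
The wheel is brined: Feb 11, 2012 − 9 weeks = Dec 10, 2011.
The curd is pressed: Dec 10, 2011 − 19 days = Nov 21, 2011.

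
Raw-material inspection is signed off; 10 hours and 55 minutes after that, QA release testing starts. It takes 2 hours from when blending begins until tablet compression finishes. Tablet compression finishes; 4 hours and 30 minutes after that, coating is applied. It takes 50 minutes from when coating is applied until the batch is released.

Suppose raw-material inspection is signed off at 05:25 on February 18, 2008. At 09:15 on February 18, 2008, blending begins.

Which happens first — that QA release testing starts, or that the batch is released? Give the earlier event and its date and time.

Raw-material inspection is signed off: 05:25 Feb 18, 2008.
QA release testing starts: 05:25 Feb 18, 2008 + 10h55m = 16:20 Feb 18, 2008.
Blending begins: 09:15 Feb 18, 2008.
Tablet compression finishes: 09:15 Feb 18, 2008 + 2h = 11:15 Feb 18, 2008.
Coating is applied: 11:15 Feb 18, 2008 + 4h30m = 15:45 Feb 18, 2008.
The batch is released: 15:45 Feb 18, 2008 + 50m = 16:35 Feb 18, 2008.
Comparing: QA release testing starts at 16:20 Feb 18, 2008 vs the batch is released at 16:35 Feb 18, 2008. Earlier: QA release testing starts.

QA release testing starts — 16:20 on February 18, 2008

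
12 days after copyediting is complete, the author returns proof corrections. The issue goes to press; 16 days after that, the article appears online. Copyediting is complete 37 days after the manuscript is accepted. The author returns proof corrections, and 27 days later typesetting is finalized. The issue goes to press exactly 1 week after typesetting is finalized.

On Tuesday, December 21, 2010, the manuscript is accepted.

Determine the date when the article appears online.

Wednesday, March 30, 2011

The manuscript is accepted: Dec 21, 2010.
Copyediting is complete: Dec 21, 2010 + 37 days = Jan 27, 2011.
The author returns proof corrections: Jan 27, 2011 + 12 days = Feb 8, 2011.
Typesetting is finalized: Feb 8, 2011 + 27 days = Mar 7, 2011.
The issue goes to press: Mar 7, 2011 + 1 week = Mar 14, 2011.
The article appears online: Mar 14, 2011 + 16 days = Mar 30, 2011.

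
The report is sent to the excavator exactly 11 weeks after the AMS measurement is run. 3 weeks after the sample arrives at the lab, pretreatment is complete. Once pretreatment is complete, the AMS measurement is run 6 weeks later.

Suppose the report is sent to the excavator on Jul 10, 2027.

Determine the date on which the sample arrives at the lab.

Feb 20, 2027

The report is sent to the excavator: Jul 10, 2027.
The AMS measurement is run: Jul 10, 2027 − 11 weeks = Apr 24, 2027.
Pretreatment is complete: Apr 24, 2027 − 6 weeks = Mar 13, 2027.
The sample arrives at the lab: Mar 13, 2027 − 3 weeks = Feb 20, 2027.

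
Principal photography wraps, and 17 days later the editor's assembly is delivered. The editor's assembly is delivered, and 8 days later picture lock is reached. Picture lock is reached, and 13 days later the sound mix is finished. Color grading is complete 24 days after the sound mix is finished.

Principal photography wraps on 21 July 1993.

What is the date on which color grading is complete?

21 September 1993

Principal photography wraps: Jul 21, 1993.
The editor's assembly is delivered: Jul 21, 1993 + 17 days = Aug 7, 1993.
Picture lock is reached: Aug 7, 1993 + 8 days = Aug 15, 1993.
The sound mix is finished: Aug 15, 1993 + 13 days = Aug 28, 1993.
Color grading is complete: Aug 28, 1993 + 24 days = Sep 21, 1993.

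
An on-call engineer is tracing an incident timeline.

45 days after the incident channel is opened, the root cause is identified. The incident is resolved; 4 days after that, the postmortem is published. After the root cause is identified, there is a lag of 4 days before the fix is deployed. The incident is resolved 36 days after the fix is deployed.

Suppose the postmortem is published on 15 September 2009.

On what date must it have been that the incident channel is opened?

The postmortem is published: Sep 15, 2009.
The incident is resolved: Sep 15, 2009 − 4 days = Sep 11, 2009.
The fix is deployed: Sep 11, 2009 − 36 days = Aug 6, 2009.
The root cause is identified: Aug 6, 2009 − 4 days = Aug 2, 2009.
The incident channel is opened: Aug 2, 2009 − 45 days = Jun 18, 2009.

18 June 2009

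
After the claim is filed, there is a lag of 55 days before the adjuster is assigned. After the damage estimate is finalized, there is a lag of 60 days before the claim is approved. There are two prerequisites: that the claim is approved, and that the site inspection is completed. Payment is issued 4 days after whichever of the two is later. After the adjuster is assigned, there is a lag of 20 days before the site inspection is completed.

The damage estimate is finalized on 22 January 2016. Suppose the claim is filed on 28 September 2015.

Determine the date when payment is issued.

The damage estimate is finalized: Jan 22, 2016.
The claim is approved: Jan 22, 2016 + 60 days = Mar 22, 2016.
The claim is filed: Sep 28, 2015.
The adjuster is assigned: Sep 28, 2015 + 55 days = Nov 22, 2015.
The site inspection is completed: Nov 22, 2015 + 20 days = Dec 12, 2015.
Both prerequisites met — the claim is approved (Mar 22, 2016), the site inspection is completed (Dec 12, 2015); the later is Mar 22, 2016.
Payment is issued: Mar 22, 2016 + 4 days = Mar 26, 2016.

26 March 2016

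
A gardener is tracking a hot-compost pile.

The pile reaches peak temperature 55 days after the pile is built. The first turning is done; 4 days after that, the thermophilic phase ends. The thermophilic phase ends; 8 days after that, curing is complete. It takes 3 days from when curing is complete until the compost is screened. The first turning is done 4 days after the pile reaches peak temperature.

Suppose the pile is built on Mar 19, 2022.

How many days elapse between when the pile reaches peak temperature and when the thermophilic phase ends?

Causal path: the pile reaches peak temperature → the first turning is done → the thermophilic phase ends.
Total delay along the path: 4 + 4 = 8 days.

8 days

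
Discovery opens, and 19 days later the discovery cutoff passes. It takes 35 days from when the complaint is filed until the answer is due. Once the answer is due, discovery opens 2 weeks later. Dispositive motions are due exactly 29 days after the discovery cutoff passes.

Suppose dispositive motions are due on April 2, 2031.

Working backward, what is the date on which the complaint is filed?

December 26, 2030

Dispositive motions are due: Apr 2, 2031.
The discovery cutoff passes: Apr 2, 2031 − 29 days = Mar 4, 2031.
Discovery opens: Mar 4, 2031 − 19 days = Feb 13, 2031.
The answer is due: Feb 13, 2031 − 2 weeks = Jan 30, 2031.
The complaint is filed: Jan 30, 2031 − 35 days = Dec 26, 2030.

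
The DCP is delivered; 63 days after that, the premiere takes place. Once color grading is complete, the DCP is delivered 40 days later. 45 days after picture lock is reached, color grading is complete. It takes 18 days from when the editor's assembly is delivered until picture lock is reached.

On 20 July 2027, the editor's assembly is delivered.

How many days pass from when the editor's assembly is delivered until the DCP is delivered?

103 days

Causal path: the editor's assembly is delivered → picture lock is reached → color grading is complete → the DCP is delivered.
Total delay along the path: 18 + 45 + 40 = 103 days.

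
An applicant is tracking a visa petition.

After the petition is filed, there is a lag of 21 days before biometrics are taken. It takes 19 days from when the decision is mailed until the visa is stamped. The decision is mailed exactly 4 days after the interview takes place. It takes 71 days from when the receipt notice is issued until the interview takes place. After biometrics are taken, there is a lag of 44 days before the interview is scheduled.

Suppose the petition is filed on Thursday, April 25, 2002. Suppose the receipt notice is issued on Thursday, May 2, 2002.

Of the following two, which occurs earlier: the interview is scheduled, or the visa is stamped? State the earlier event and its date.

The petition is filed: Apr 25, 2002.
Biometrics are taken: Apr 25, 2002 + 21 days = May 16, 2002.
The interview is scheduled: May 16, 2002 + 44 days = Jun 29, 2002.
The receipt notice is issued: May 2, 2002.
The interview takes place: May 2, 2002 + 71 days = Jul 12, 2002.
The decision is mailed: Jul 12, 2002 + 4 days = Jul 16, 2002.
The visa is stamped: Jul 16, 2002 + 19 days = Aug 4, 2002.
Comparing: the interview is scheduled on Jun 29, 2002 vs the visa is stamped on Aug 4, 2002. Earlier: the interview is scheduled.

The interview is scheduled — Saturday, June 29, 2002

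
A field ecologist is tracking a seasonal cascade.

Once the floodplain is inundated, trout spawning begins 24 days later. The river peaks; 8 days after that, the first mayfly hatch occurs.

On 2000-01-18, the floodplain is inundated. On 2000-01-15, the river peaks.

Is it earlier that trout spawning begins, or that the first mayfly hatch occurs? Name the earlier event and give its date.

The first mayfly hatch occurs — 2000-01-23

The floodplain is inundated: Jan 18, 2000.
Trout spawning begins: Jan 18, 2000 + 24 days = Feb 11, 2000.
The river peaks: Jan 15, 2000.
The first mayfly hatch occurs: Jan 15, 2000 + 8 days = Jan 23, 2000.
Comparing: trout spawning begins on Feb 11, 2000 vs the first mayfly hatch occurs on Jan 23, 2000. Earlier: the first mayfly hatch occurs.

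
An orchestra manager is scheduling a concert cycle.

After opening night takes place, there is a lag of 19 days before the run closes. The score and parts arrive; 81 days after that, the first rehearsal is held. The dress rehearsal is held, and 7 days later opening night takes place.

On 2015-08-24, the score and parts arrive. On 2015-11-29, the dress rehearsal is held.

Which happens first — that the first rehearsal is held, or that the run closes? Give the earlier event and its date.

The first rehearsal is held — 2015-11-13

The score and parts arrive: Aug 24, 2015.
The first rehearsal is held: Aug 24, 2015 + 81 days = Nov 13, 2015.
The dress rehearsal is held: Nov 29, 2015.
Opening night takes place: Nov 29, 2015 + 7 days = Dec 6, 2015.
The run closes: Dec 6, 2015 + 19 days = Dec 25, 2015.
Comparing: the first rehearsal is held on Nov 13, 2015 vs the run closes on Dec 25, 2015. Earlier: the first rehearsal is held.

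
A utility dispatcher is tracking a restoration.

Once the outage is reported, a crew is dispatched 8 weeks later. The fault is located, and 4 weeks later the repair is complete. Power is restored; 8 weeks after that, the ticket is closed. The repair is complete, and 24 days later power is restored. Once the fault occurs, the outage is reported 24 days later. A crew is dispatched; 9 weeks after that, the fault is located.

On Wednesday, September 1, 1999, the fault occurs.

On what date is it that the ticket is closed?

Tuesday, May 9, 2000

The fault occurs: Sep 1, 1999.
The outage is reported: Sep 1, 1999 + 24 days = Sep 25, 1999.
A crew is dispatched: Sep 25, 1999 + 8 weeks = Nov 20, 1999.
The fault is located: Nov 20, 1999 + 9 weeks = Jan 22, 2000.
The repair is complete: Jan 22, 2000 + 4 weeks = Feb 19, 2000.
Power is restored: Feb 19, 2000 + 24 days = Mar 14, 2000.
The ticket is closed: Mar 14, 2000 + 8 weeks = May 9, 2000.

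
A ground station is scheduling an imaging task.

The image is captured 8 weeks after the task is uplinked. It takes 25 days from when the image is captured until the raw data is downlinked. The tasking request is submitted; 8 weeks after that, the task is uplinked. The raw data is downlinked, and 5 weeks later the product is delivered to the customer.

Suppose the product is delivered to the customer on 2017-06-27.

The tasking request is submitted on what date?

2017-01-06

The product is delivered to the customer: Jun 27, 2017.
The raw data is downlinked: Jun 27, 2017 − 5 weeks = May 23, 2017.
The image is captured: May 23, 2017 − 25 days = Apr 28, 2017.
The task is uplinked: Apr 28, 2017 − 8 weeks = Mar 3, 2017.
The tasking request is submitted: Mar 3, 2017 − 8 weeks = Jan 6, 2017.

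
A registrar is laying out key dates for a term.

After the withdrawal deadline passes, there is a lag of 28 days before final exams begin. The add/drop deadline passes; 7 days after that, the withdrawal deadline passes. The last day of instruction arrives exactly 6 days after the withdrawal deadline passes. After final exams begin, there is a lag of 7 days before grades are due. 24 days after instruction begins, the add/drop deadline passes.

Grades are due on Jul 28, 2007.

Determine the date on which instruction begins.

May 23, 2007

Grades are due: Jul 28, 2007.
Final exams begin: Jul 28, 2007 − 7 days = Jul 21, 2007.
The withdrawal deadline passes: Jul 21, 2007 − 28 days = Jun 23, 2007.
The add/drop deadline passes: Jun 23, 2007 − 7 days = Jun 16, 2007.
Instruction begins: Jun 16, 2007 − 24 days = May 23, 2007.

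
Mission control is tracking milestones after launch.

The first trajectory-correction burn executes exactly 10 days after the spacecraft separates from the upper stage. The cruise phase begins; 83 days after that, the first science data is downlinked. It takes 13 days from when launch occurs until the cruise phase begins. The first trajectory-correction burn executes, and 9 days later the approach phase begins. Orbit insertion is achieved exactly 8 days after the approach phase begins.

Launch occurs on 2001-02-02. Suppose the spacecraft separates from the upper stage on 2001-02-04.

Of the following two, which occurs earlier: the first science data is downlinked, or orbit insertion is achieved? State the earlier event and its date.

Orbit insertion is achieved — 2001-03-03

Launch occurs: Feb 2, 2001.
The cruise phase begins: Feb 2, 2001 + 13 days = Feb 15, 2001.
The first science data is downlinked: Feb 15, 2001 + 83 days = May 9, 2001.
The spacecraft separates from the upper stage: Feb 4, 2001.
The first trajectory-correction burn executes: Feb 4, 2001 + 10 days = Feb 14, 2001.
The approach phase begins: Feb 14, 2001 + 9 days = Feb 23, 2001.
Orbit insertion is achieved: Feb 23, 2001 + 8 days = Mar 3, 2001.
Comparing: the first science data is downlinked on May 9, 2001 vs orbit insertion is achieved on Mar 3, 2001. Earlier: orbit insertion is achieved.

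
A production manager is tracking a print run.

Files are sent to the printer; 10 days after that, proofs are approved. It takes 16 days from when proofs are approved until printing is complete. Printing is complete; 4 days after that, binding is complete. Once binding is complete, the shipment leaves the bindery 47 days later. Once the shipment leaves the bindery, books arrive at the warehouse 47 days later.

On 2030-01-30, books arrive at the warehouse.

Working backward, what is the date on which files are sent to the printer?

Books arrive at the warehouse: Jan 30, 2030.
The shipment leaves the bindery: Jan 30, 2030 − 47 days = Dec 14, 2029.
Binding is complete: Dec 14, 2029 − 47 days = Oct 28, 2029.
Printing is complete: Oct 28, 2029 − 4 days = Oct 24, 2029.
Proofs are approved: Oct 24, 2029 − 16 days = Oct 8, 2029.
Files are sent to the printer: Oct 8, 2029 − 10 days = Sep 28, 2029.

2029-09-28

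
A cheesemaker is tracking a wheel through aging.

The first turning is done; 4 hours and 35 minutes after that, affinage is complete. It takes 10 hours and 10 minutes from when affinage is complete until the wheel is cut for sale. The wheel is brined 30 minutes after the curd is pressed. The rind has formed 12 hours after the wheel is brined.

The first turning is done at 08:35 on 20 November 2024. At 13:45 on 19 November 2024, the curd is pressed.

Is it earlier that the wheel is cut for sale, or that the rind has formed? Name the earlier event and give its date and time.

The rind has formed — 02:15 on 20 November 2024

The first turning is done: 08:35 Nov 20, 2024.
Affinage is complete: 08:35 Nov 20, 2024 + 4h35m = 13:10 Nov 20, 2024.
The wheel is cut for sale: 13:10 Nov 20, 2024 + 10h10m = 23:20 Nov 20, 2024.
The curd is pressed: 13:45 Nov 19, 2024.
The wheel is brined: 13:45 Nov 19, 2024 + 30m = 14:15 Nov 19, 2024.
The rind has formed: 14:15 Nov 19, 2024 + 12h = 02:15 Nov 20, 2024.
Comparing: the wheel is cut for sale at 23:20 Nov 20, 2024 vs the rind has formed at 02:15 Nov 20, 2024. Earlier: the rind has formed.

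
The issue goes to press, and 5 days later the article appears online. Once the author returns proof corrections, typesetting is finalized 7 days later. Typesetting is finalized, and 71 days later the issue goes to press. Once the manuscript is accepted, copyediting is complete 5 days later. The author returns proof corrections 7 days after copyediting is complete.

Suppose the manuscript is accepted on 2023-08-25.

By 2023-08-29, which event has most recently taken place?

The manuscript is accepted

The manuscript is accepted: Aug 25, 2023.
Copyediting is complete: Aug 25, 2023 + 5 days = Aug 30, 2023.
The author returns proof corrections: Aug 30, 2023 + 7 days = Sep 6, 2023.
Typesetting is finalized: Sep 6, 2023 + 7 days = Sep 13, 2023.
The issue goes to press: Sep 13, 2023 + 71 days = Nov 23, 2023.
The article appears online: Nov 23, 2023 + 5 days = Nov 28, 2023.
Aug 29, 2023 falls between when the manuscript is accepted (Aug 25, 2023) and when copyediting is complete (Aug 30, 2023).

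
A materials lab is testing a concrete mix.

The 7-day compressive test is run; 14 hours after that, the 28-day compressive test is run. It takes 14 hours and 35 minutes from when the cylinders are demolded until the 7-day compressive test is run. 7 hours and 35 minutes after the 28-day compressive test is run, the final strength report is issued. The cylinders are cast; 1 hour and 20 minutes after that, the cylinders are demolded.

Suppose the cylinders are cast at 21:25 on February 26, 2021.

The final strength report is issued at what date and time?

The cylinders are cast: 21:25 Feb 26, 2021.
The cylinders are demolded: 21:25 Feb 26, 2021 + 1h20m = 22:45 Feb 26, 2021.
The 7-day compressive test is run: 22:45 Feb 26, 2021 + 14h35m = 13:20 Feb 27, 2021.
The 28-day compressive test is run: 13:20 Feb 27, 2021 + 14h = 03:20 Feb 28, 2021.
The final strength report is issued: 03:20 Feb 28, 2021 + 7h35m = 10:55 Feb 28, 2021.

10:55 on February 28, 2021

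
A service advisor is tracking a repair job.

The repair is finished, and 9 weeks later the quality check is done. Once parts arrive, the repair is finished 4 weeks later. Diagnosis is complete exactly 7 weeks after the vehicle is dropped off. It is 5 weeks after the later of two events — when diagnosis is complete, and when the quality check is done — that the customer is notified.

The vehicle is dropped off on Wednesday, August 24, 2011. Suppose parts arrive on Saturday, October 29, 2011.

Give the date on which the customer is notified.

The vehicle is dropped off: Aug 24, 2011.
Diagnosis is complete: Aug 24, 2011 + 7 weeks = Oct 12, 2011.
Parts arrive: Oct 29, 2011.
The repair is finished: Oct 29, 2011 + 4 weeks = Nov 26, 2011.
The quality check is done: Nov 26, 2011 + 9 weeks = Jan 28, 2012.
Both prerequisites met — diagnosis is complete (Oct 12, 2011), the quality check is done (Jan 28, 2012); the later is Jan 28, 2012.
The customer is notified: Jan 28, 2012 + 5 weeks = Mar 3, 2012.

Saturday, March 3, 2012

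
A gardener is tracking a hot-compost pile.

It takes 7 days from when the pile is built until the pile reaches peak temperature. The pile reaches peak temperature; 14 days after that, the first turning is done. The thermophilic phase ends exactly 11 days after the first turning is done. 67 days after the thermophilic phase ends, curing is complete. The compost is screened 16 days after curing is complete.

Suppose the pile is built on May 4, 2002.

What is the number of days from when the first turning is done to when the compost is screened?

Causal path: the first turning is done → the thermophilic phase ends → curing is complete → the compost is screened.
Total delay along the path: 11 + 67 + 16 = 94 days.

94 days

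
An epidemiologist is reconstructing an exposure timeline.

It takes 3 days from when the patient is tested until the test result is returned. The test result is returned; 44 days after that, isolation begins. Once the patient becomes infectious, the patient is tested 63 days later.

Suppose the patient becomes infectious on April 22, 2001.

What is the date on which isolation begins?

The patient becomes infectious: Apr 22, 2001.
The patient is tested: Apr 22, 2001 + 63 days = Jun 24, 2001.
The test result is returned: Jun 24, 2001 + 3 days = Jun 27, 2001.
Isolation begins: Jun 27, 2001 + 44 days = Aug 10, 2001.

August 10, 2001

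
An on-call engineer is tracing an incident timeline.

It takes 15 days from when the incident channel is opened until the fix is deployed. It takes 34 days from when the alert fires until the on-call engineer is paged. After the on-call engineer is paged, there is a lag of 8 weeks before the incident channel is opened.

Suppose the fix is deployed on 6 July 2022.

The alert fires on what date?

23 March 2022

The fix is deployed: Jul 6, 2022.
The incident channel is opened: Jul 6, 2022 − 15 days = Jun 21, 2022.
The on-call engineer is paged: Jun 21, 2022 − 8 weeks = Apr 26, 2022.
The alert fires: Apr 26, 2022 − 34 days = Mar 23, 2022.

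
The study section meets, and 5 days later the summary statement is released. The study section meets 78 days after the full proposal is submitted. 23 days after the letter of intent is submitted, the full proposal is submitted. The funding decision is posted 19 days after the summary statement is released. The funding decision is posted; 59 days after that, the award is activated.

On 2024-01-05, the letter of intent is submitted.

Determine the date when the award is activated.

The letter of intent is submitted: Jan 5, 2024.
The full proposal is submitted: Jan 5, 2024 + 23 days = Jan 28, 2024.
The study section meets: Jan 28, 2024 + 78 days = Apr 15, 2024.
The summary statement is released: Apr 15, 2024 + 5 days = Apr 20, 2024.
The funding decision is posted: Apr 20, 2024 + 19 days = May 9, 2024.
The award is activated: May 9, 2024 + 59 days = Jul 7, 2024.

2024-07-07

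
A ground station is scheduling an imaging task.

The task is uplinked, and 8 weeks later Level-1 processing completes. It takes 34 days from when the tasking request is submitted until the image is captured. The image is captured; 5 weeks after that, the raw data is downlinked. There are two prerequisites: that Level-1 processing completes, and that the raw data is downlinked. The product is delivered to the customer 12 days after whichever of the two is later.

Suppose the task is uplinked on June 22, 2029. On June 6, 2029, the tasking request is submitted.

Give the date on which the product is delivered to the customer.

The task is uplinked: Jun 22, 2029.
Level-1 processing completes: Jun 22, 2029 + 8 weeks = Aug 17, 2029.
The tasking request is submitted: Jun 6, 2029.
The image is captured: Jun 6, 2029 + 34 days = Jul 10, 2029.
The raw data is downlinked: Jul 10, 2029 + 5 weeks = Aug 14, 2029.
Both prerequisites met — Level-1 processing completes (Aug 17, 2029), the raw data is downlinked (Aug 14, 2029); the later is Aug 17, 2029.
The product is delivered to the customer: Aug 17, 2029 + 12 days = Aug 29, 2029.

August 29, 2029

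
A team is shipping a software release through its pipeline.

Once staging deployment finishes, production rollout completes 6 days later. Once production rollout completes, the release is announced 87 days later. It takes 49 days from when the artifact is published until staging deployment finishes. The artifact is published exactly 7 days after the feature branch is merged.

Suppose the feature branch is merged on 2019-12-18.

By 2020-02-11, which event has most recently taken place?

The feature branch is merged: Dec 18, 2019.
The artifact is published: Dec 18, 2019 + 7 days = Dec 25, 2019.
Staging deployment finishes: Dec 25, 2019 + 49 days = Feb 12, 2020.
Production rollout completes: Feb 12, 2020 + 6 days = Feb 18, 2020.
The release is announced: Feb 18, 2020 + 87 days = May 15, 2020.
Feb 11, 2020 falls between when the artifact is published (Dec 25, 2019) and when staging deployment finishes (Feb 12, 2020).

The artifact is published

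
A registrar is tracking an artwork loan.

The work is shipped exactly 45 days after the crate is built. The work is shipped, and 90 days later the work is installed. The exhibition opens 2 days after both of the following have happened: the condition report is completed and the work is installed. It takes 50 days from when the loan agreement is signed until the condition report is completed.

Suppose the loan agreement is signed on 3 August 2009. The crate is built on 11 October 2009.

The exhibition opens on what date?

25 February 2010

The loan agreement is signed: Aug 3, 2009.
The condition report is completed: Aug 3, 2009 + 50 days = Sep 22, 2009.
The crate is built: Oct 11, 2009.
The work is shipped: Oct 11, 2009 + 45 days = Nov 25, 2009.
The work is installed: Nov 25, 2009 + 90 days = Feb 23, 2010.
Both prerequisites met — the condition report is completed (Sep 22, 2009), the work is installed (Feb 23, 2010); the later is Feb 23, 2010.
The exhibition opens: Feb 23, 2010 + 2 days = Feb 25, 2010.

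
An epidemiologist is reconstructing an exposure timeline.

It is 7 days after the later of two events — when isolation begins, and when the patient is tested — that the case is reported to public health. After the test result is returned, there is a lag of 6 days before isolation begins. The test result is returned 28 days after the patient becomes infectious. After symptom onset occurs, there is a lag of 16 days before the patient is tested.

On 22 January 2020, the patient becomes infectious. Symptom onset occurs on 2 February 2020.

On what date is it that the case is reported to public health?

The patient becomes infectious: Jan 22, 2020.
The test result is returned: Jan 22, 2020 + 28 days = Feb 19, 2020.
Isolation begins: Feb 19, 2020 + 6 days = Feb 25, 2020.
Symptom onset occurs: Feb 2, 2020.
The patient is tested: Feb 2, 2020 + 16 days = Feb 18, 2020.
Both prerequisites met — isolation begins (Feb 25, 2020), the patient is tested (Feb 18, 2020); the later is Feb 25, 2020.
The case is reported to public health: Feb 25, 2020 + 7 days = Mar 3, 2020.

3 March 2020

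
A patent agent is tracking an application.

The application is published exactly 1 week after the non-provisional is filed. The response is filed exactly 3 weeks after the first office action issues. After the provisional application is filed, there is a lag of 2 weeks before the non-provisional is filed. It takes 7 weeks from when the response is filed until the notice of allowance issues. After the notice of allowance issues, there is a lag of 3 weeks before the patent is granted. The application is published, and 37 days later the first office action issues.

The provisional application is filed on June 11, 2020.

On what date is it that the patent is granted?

The provisional application is filed: Jun 11, 2020.
The non-provisional is filed: Jun 11, 2020 + 2 weeks = Jun 25, 2020.
The application is published: Jun 25, 2020 + 1 week = Jul 2, 2020.
The first office action issues: Jul 2, 2020 + 37 days = Aug 8, 2020.
The response is filed: Aug 8, 2020 + 3 weeks = Aug 29, 2020.
The notice of allowance issues: Aug 29, 2020 + 7 weeks = Oct 17, 2020.
The patent is granted: Oct 17, 2020 + 3 weeks = Nov 7, 2020.

November 7, 2020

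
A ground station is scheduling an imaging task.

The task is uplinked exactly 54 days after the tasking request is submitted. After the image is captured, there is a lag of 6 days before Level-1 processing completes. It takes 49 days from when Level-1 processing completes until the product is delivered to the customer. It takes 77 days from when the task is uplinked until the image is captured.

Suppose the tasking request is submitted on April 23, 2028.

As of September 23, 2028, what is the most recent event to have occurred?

Level-1 processing completes

The tasking request is submitted: Apr 23, 2028.
The task is uplinked: Apr 23, 2028 + 54 days = Jun 16, 2028.
The image is captured: Jun 16, 2028 + 77 days = Sep 1, 2028.
Level-1 processing completes: Sep 1, 2028 + 6 days = Sep 7, 2028.
The product is delivered to the customer: Sep 7, 2028 + 49 days = Oct 26, 2028.
Sep 23, 2028 falls between when Level-1 processing completes (Sep 7, 2028) and when the product is delivered to the customer (Oct 26, 2028).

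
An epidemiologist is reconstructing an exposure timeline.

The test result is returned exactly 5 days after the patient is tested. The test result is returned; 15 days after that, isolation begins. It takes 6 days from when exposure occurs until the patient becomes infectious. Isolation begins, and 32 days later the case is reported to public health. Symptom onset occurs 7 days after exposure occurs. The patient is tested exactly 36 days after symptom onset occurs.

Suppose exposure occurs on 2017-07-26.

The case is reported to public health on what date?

2017-10-29

Exposure occurs: Jul 26, 2017.
Symptom onset occurs: Jul 26, 2017 + 7 days = Aug 2, 2017.
The patient is tested: Aug 2, 2017 + 36 days = Sep 7, 2017.
The test result is returned: Sep 7, 2017 + 5 days = Sep 12, 2017.
Isolation begins: Sep 12, 2017 + 15 days = Sep 27, 2017.
The case is reported to public health: Sep 27, 2017 + 32 days = Oct 29, 2017.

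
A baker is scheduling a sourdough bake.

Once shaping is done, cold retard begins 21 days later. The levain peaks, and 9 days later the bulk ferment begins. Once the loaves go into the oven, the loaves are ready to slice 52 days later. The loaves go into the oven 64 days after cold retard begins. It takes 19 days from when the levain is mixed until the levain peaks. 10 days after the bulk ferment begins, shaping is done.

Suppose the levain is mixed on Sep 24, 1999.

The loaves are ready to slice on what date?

The levain is mixed: Sep 24, 1999.
The levain peaks: Sep 24, 1999 + 19 days = Oct 13, 1999.
The bulk ferment begins: Oct 13, 1999 + 9 days = Oct 22, 1999.
Shaping is done: Oct 22, 1999 + 10 days = Nov 1, 1999.
Cold retard begins: Nov 1, 1999 + 21 days = Nov 22, 1999.
The loaves go into the oven: Nov 22, 1999 + 64 days = Jan 25, 2000.
The loaves are ready to slice: Jan 25, 2000 + 52 days = Mar 17, 2000.

Mar 17, 2000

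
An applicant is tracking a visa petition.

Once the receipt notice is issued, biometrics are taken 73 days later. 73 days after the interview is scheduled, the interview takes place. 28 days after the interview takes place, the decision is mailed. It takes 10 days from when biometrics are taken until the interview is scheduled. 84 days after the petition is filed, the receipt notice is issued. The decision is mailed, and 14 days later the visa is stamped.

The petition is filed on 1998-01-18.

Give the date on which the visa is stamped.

1998-10-27

The petition is filed: Jan 18, 1998.
The receipt notice is issued: Jan 18, 1998 + 84 days = Apr 12, 1998.
Biometrics are taken: Apr 12, 1998 + 73 days = Jun 24, 1998.
The interview is scheduled: Jun 24, 1998 + 10 days = Jul 4, 1998.
The interview takes place: Jul 4, 1998 + 73 days = Sep 15, 1998.
The decision is mailed: Sep 15, 1998 + 28 days = Oct 13, 1998.
The visa is stamped: Oct 13, 1998 + 14 days = Oct 27, 1998.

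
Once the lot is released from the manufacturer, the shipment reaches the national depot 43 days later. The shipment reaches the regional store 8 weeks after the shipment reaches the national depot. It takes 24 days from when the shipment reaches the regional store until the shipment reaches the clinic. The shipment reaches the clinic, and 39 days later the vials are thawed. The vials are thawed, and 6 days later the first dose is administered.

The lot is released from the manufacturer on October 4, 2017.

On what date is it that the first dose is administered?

The lot is released from the manufacturer: Oct 4, 2017.
The shipment reaches the national depot: Oct 4, 2017 + 43 days = Nov 16, 2017.
The shipment reaches the regional store: Nov 16, 2017 + 8 weeks = Jan 11, 2018.
The shipment reaches the clinic: Jan 11, 2018 + 24 days = Feb 4, 2018.
The vials are thawed: Feb 4, 2018 + 39 days = Mar 15, 2018.
The first dose is administered: Mar 15, 2018 + 6 days = Mar 21, 2018.

March 21, 2018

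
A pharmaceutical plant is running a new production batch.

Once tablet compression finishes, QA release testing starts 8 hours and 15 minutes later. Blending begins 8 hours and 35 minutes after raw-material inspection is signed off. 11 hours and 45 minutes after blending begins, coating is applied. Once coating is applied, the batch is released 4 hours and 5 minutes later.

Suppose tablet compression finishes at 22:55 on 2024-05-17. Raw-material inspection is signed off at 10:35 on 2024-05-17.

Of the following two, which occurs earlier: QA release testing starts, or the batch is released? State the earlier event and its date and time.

Tablet compression finishes: 22:55 May 17, 2024.
QA release testing starts: 22:55 May 17, 2024 + 8h15m = 07:10 May 18, 2024.
Raw-material inspection is signed off: 10:35 May 17, 2024.
Blending begins: 10:35 May 17, 2024 + 8h35m = 19:10 May 17, 2024.
Coating is applied: 19:10 May 17, 2024 + 11h45m = 06:55 May 18, 2024.
The batch is released: 06:55 May 18, 2024 + 4h05m = 11:00 May 18, 2024.
Comparing: QA release testing starts at 07:10 May 18, 2024 vs the batch is released at 11:00 May 18, 2024. Earlier: QA release testing starts.

QA release testing starts — 07:10 on 2024-05-18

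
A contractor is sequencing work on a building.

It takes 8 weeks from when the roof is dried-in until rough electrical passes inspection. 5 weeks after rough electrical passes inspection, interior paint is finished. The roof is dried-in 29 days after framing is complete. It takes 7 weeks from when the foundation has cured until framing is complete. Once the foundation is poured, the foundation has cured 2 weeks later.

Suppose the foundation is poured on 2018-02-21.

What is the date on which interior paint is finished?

2018-08-23

The foundation is poured: Feb 21, 2018.
The foundation has cured: Feb 21, 2018 + 2 weeks = Mar 7, 2018.
Framing is complete: Mar 7, 2018 + 7 weeks = Apr 25, 2018.
The roof is dried-in: Apr 25, 2018 + 29 days = May 24, 2018.
Rough electrical passes inspection: May 24, 2018 + 8 weeks = Jul 19, 2018.
Interior paint is finished: Jul 19, 2018 + 5 weeks = Aug 23, 2018.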